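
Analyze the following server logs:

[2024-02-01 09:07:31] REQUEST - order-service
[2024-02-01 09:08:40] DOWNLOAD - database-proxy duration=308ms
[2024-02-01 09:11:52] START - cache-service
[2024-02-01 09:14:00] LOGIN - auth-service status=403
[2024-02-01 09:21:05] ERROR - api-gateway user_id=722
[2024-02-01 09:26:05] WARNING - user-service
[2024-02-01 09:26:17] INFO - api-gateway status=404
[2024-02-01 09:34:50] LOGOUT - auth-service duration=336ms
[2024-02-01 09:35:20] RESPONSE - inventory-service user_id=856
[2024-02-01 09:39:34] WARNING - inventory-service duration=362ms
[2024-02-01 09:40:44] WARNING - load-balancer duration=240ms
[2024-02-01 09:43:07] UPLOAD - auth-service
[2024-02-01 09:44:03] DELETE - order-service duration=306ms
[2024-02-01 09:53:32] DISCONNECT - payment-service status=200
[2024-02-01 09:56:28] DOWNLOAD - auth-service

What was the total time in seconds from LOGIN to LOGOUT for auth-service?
1250

To calculate state duration:

1. Find LOGIN event for auth-service: 2024-02-01 09:14:00
2. Find LOGOUT event for auth-service: 2024-02-01 09:34:50
3. Calculate duration: 2024-02-01 09:34:50 - 2024-02-01 09:14:00 = 1250 seconds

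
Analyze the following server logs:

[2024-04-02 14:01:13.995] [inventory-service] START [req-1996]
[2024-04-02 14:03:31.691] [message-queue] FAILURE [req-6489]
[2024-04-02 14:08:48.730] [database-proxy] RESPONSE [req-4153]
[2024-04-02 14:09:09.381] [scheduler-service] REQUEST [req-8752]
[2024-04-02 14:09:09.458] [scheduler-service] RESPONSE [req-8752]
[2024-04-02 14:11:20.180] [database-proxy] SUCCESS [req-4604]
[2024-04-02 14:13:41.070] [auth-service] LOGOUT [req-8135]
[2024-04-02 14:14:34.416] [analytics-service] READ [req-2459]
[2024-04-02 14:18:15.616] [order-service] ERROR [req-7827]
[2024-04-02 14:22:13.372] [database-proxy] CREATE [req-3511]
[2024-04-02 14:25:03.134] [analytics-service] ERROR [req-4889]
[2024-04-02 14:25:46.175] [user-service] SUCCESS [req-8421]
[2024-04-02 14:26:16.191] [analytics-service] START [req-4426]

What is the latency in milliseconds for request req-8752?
77

To calculate latency:

1. Find REQUEST with id req-8752: 2024-04-02 14:09:09.381
2. Find RESPONSE with id req-8752: 2024-04-02 14:09:09.458
3. Latency: 2024-04-02 14:09:09.458 - 2024-04-02 14:09:09.381 = 77ms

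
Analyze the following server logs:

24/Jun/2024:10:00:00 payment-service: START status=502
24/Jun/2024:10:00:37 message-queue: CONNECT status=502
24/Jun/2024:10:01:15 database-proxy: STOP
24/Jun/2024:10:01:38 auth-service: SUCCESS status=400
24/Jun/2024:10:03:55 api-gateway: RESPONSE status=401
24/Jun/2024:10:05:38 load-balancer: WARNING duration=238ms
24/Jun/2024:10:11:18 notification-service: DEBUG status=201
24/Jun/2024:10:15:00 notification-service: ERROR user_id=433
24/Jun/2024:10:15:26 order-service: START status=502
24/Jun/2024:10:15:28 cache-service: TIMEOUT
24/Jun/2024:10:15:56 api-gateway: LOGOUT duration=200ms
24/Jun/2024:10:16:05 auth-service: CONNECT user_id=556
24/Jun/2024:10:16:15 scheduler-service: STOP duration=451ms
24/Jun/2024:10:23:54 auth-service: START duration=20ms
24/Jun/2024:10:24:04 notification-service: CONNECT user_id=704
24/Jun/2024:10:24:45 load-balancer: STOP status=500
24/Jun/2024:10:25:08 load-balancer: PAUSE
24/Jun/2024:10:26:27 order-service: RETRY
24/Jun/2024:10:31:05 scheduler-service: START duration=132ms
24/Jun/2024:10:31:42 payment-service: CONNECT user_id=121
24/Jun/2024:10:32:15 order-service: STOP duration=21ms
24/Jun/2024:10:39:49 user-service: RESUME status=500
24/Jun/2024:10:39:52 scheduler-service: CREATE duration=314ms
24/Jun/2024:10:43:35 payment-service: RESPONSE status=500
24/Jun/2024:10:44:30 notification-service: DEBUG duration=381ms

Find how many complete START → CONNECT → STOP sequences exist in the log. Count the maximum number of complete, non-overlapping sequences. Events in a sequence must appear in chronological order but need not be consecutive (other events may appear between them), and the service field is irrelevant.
4

To count sequences:

1. Look for pattern: START → CONNECT → STOP
2. Greedily scan the log in chronological order, matching each sequence element in turn (ignoring service)
3. Each time the full pattern completes, increment the count and restart matching from the next event
4. Complete non-overlapping sequences found: 4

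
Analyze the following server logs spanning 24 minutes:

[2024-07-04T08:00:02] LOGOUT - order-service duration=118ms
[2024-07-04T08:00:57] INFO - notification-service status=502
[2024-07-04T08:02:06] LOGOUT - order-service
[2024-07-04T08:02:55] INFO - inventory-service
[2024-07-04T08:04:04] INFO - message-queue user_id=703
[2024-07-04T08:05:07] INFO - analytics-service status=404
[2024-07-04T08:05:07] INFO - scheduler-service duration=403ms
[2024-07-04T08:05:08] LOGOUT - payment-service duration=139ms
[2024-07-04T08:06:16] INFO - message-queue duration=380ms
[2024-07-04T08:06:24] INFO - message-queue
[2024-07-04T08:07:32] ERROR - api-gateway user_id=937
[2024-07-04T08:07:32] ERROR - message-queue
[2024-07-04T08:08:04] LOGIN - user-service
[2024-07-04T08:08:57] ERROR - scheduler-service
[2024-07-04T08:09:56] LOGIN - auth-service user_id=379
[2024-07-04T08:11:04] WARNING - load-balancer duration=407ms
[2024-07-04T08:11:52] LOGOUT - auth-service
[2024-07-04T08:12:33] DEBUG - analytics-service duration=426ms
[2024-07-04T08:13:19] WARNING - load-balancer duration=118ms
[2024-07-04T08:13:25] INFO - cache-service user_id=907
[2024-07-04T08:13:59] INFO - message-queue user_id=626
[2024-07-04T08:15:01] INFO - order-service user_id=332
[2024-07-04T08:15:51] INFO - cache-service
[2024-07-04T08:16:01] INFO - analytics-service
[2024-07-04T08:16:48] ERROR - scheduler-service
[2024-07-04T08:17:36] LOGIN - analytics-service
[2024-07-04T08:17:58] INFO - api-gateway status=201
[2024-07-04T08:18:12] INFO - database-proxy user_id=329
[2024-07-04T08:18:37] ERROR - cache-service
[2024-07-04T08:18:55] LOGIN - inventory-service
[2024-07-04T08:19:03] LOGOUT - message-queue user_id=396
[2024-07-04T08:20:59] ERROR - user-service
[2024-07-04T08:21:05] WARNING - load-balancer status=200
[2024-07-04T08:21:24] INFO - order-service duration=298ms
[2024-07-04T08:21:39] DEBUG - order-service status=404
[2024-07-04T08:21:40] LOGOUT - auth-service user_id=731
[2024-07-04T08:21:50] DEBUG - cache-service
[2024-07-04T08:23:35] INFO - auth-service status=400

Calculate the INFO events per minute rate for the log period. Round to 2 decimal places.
0.67

To calculate the rate:

1. Count total INFO events: 16
2. Total time period: 24 minutes
3. Rate = 16 / 24 = 0.67 events per minute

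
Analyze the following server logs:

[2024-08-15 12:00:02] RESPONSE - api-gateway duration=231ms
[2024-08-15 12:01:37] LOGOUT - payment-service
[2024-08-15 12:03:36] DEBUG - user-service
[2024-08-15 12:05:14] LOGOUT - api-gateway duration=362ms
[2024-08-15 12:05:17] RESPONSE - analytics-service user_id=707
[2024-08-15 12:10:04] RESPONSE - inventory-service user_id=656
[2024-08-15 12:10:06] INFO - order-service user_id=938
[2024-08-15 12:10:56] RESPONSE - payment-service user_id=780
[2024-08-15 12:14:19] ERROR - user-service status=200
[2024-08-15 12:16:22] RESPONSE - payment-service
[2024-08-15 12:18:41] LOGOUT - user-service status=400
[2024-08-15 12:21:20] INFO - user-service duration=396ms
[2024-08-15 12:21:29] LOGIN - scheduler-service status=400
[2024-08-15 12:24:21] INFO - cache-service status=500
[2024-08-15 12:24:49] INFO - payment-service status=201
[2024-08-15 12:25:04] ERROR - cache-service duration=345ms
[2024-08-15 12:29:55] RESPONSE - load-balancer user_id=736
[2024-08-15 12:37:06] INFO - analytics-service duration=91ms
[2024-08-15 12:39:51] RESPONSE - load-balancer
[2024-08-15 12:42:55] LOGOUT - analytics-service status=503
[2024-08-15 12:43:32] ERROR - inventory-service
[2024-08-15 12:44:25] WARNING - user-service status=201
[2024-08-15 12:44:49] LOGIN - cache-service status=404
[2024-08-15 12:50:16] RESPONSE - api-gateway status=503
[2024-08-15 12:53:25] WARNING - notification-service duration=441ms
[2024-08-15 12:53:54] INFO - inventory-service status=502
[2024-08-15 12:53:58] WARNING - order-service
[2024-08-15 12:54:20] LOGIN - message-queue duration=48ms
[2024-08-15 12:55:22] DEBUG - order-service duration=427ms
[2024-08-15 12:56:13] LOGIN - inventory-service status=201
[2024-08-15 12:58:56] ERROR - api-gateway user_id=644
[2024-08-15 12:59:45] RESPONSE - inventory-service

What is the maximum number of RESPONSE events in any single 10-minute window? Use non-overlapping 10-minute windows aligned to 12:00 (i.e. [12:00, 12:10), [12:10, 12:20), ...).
3

To find the burst window:

1. Divide the log period into non-overlapping 10-minute windows starting at 12:00
2. Count RESPONSE events in each window
3. Find the window with maximum count
4. Maximum events in a window: 3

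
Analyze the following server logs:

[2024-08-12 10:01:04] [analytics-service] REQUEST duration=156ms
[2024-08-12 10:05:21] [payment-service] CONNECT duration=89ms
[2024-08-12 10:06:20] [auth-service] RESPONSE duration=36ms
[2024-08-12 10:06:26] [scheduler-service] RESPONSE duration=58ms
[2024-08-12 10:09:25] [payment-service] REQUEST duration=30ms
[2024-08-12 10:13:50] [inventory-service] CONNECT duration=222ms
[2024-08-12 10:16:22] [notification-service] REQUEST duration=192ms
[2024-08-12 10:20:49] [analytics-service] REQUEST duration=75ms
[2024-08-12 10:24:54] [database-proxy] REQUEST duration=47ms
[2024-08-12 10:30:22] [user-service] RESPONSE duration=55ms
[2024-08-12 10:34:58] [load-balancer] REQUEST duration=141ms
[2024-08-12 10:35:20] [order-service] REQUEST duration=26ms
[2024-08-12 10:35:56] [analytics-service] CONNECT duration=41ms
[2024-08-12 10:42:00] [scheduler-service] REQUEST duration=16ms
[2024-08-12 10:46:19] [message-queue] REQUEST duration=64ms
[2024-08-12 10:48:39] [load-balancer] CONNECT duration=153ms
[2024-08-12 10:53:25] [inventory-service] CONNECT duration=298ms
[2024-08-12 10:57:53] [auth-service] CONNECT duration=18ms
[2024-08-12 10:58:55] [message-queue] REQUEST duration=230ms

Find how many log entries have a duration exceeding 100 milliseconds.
7

To count timeouts:

1. Threshold: 100ms
2. Extract duration from each log entry
3. Count entries where duration > 100
4. Timeout count: 7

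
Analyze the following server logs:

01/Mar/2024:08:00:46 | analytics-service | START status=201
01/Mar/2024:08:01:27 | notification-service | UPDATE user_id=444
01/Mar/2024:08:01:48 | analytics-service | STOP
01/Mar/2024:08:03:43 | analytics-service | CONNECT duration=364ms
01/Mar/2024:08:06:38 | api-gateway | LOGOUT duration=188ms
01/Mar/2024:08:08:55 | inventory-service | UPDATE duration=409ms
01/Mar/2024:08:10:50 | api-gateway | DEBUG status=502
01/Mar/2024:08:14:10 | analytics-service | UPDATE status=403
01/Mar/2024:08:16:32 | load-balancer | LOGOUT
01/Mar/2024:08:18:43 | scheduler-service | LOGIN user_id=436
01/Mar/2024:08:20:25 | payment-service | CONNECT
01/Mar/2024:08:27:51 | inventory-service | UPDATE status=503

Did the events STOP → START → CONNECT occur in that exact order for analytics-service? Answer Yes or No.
No

To verify sequence order:

1. Find all events in sequence STOP → START → CONNECT for analytics-service
2. Extract their timestamps
3. Check if timestamps are in ascending order
4. Result: No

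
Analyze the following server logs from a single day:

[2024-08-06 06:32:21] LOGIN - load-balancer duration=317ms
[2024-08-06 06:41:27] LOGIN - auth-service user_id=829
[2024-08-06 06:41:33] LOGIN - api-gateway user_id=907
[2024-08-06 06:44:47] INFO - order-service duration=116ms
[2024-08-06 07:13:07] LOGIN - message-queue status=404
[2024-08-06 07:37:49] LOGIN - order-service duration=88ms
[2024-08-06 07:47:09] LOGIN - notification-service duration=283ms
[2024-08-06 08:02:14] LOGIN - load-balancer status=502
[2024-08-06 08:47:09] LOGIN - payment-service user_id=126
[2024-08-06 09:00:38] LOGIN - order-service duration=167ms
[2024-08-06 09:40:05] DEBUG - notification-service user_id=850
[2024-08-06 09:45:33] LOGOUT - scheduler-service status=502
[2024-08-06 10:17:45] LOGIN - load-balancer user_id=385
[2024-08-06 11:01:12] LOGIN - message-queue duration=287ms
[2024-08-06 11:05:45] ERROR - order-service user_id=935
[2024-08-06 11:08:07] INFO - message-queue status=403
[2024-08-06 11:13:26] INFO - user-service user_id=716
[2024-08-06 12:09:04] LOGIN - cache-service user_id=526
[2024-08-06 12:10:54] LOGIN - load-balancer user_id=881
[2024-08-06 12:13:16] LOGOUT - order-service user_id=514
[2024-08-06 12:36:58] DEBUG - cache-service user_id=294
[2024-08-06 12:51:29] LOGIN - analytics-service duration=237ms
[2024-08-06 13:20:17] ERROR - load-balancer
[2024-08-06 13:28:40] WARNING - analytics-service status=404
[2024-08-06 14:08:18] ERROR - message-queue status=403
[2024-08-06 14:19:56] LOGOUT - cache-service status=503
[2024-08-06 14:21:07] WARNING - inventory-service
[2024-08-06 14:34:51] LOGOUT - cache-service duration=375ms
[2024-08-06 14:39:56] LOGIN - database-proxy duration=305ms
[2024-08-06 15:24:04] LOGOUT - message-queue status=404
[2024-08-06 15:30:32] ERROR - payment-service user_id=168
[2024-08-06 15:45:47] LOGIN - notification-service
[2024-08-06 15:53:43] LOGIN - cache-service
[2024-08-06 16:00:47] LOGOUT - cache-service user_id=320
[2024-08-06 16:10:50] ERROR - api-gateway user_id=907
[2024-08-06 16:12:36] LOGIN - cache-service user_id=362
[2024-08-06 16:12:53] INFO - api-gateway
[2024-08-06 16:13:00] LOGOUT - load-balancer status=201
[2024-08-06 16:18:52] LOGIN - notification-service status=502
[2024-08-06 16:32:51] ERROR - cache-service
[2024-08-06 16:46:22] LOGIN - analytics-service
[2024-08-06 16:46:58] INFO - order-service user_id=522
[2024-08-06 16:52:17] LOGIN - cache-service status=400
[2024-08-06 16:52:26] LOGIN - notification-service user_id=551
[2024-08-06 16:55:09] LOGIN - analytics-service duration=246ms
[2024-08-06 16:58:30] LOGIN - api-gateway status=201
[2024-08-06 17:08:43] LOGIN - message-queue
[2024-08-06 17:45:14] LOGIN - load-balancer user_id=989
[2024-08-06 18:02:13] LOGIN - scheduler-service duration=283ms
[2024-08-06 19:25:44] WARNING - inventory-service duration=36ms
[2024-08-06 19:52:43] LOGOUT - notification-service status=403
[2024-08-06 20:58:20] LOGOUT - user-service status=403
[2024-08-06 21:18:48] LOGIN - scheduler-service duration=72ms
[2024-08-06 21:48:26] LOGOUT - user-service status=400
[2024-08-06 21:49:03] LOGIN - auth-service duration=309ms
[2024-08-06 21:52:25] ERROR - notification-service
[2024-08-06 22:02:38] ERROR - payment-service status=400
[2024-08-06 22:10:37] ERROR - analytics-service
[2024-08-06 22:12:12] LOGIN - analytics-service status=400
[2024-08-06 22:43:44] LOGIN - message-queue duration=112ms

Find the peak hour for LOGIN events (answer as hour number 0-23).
16

To find the peak hour:

1. Group all LOGIN events by hour
2. Count events in each hour
3. Find hour with maximum count
4. Peak hour: 16 (with 7 events)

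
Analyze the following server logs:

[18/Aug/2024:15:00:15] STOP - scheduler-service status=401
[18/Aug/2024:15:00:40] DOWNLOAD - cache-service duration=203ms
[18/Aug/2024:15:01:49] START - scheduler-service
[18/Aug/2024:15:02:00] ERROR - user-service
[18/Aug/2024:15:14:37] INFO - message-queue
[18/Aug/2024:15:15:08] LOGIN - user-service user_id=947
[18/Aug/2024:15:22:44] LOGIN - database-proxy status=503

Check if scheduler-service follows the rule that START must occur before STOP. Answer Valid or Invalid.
Invalid

To validate ordering:

1. Required order: START → STOP
2. Rule: START must occur before STOP
3. Check actual order of events for scheduler-service
4. Result: Invalid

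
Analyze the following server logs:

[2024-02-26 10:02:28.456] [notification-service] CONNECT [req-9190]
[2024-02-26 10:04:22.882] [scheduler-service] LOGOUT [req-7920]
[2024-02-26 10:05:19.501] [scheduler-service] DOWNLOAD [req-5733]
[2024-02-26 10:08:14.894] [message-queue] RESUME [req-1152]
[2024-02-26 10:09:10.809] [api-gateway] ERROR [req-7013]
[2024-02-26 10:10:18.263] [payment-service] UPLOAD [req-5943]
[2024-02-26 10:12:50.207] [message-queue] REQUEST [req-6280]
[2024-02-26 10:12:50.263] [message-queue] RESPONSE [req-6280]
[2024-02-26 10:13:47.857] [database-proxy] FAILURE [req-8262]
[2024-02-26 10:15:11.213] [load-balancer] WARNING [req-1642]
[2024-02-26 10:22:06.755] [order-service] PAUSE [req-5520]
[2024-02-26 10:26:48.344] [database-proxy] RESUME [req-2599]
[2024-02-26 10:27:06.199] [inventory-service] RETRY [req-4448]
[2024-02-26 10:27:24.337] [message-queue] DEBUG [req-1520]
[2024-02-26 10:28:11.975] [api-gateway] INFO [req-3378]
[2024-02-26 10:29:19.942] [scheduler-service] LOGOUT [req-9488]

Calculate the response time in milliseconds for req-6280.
56

To calculate latency:

1. Find REQUEST with id req-6280: 2024-02-26 10:12:50.207
2. Find RESPONSE with id req-6280: 2024-02-26 10:12:50.263
3. Latency: 2024-02-26 10:12:50.263 - 2024-02-26 10:12:50.207 = 56ms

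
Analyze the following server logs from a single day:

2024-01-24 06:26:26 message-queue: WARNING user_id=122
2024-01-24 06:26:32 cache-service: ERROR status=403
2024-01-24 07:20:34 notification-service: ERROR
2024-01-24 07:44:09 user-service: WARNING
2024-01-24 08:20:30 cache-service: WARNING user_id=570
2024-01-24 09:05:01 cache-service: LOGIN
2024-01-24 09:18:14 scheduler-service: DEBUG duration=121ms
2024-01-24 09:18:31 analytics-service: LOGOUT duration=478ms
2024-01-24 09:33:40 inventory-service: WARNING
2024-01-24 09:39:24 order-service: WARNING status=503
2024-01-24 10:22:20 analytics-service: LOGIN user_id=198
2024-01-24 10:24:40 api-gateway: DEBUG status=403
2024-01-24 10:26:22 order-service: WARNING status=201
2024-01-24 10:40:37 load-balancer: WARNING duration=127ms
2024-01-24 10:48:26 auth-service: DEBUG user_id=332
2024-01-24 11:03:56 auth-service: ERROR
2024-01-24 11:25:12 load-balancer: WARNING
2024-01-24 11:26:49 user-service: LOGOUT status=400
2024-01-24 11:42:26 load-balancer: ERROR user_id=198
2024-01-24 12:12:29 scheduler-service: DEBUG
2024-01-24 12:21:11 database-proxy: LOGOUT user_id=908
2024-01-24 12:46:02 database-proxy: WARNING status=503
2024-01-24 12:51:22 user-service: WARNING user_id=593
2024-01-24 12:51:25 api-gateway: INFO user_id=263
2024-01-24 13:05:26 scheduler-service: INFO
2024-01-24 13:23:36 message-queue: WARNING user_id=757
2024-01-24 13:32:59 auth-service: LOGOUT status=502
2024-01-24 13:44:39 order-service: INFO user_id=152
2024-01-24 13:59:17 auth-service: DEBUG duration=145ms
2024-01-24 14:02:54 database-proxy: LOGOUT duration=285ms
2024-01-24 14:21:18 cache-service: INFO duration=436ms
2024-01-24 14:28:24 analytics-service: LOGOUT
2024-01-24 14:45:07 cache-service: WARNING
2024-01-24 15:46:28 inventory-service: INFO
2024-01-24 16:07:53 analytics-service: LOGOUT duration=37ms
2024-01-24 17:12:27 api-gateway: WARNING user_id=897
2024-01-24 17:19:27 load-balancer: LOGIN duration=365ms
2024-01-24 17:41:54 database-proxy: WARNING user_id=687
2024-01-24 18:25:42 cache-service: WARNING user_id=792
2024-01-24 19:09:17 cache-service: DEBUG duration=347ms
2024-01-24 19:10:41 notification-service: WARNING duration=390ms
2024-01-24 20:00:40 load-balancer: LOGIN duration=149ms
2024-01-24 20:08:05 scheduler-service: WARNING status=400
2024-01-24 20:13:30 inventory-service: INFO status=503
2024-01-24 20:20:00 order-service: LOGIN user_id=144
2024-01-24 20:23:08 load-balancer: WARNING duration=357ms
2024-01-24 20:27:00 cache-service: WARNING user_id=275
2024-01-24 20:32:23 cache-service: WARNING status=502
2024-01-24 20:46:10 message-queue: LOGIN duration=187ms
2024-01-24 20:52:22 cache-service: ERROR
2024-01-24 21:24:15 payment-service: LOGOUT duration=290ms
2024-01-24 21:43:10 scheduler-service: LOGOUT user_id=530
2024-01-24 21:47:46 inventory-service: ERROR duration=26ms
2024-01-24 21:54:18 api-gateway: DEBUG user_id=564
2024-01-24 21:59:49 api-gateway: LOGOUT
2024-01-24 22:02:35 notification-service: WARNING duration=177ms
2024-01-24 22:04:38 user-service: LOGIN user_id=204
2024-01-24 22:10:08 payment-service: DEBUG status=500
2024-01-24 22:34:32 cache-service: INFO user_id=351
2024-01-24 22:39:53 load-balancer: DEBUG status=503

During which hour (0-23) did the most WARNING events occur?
20

To find the peak hour:

1. Group all WARNING events by hour
2. Count events in each hour
3. Find hour with maximum count
4. Peak hour: 20 (with 4 events)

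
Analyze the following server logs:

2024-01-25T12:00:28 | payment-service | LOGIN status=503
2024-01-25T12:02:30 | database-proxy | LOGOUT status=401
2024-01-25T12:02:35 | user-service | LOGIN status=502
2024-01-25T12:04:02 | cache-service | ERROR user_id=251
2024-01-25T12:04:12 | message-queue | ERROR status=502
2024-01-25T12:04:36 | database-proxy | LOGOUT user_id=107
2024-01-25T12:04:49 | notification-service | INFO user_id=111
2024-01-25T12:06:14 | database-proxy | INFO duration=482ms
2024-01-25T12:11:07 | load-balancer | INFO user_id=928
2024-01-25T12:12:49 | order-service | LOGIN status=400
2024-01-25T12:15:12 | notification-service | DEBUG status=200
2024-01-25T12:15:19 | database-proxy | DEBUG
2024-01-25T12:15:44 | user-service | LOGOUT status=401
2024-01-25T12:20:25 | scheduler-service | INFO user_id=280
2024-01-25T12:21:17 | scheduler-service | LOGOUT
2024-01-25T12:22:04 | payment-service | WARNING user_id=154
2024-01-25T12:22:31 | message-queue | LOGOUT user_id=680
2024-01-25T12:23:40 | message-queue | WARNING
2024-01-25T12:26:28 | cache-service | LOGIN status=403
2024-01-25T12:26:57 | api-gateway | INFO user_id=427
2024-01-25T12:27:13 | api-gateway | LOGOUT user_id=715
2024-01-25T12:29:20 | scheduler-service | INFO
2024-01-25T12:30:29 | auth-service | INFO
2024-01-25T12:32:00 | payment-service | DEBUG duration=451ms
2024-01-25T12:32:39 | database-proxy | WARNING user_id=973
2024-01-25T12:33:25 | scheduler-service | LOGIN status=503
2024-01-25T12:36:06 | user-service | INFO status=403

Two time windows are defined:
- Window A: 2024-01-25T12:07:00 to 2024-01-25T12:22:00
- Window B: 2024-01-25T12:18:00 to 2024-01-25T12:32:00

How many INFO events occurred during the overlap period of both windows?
1

To find overlap events:

1. Window A: 2024-01-25T12:07:00 to 2024-01-25T12:22:00
2. Window B: 2024-01-25T12:18:00 to 2024-01-25T12:32:00
3. Overlap period: 2024-01-25T12:18:00 to 2024-01-25T12:22:00
4. Count INFO events in overlap: 1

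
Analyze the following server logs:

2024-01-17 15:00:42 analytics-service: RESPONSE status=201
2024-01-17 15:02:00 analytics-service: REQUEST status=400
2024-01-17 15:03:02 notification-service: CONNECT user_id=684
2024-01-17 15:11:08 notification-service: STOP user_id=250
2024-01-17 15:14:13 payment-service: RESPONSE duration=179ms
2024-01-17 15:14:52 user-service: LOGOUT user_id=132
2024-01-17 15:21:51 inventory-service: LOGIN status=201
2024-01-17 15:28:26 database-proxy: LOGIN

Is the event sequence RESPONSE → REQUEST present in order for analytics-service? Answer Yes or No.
Yes

To verify sequence order:

1. Find all events in sequence RESPONSE → REQUEST for analytics-service
2. Extract their timestamps
3. Check if timestamps are in ascending order
4. Result: Yes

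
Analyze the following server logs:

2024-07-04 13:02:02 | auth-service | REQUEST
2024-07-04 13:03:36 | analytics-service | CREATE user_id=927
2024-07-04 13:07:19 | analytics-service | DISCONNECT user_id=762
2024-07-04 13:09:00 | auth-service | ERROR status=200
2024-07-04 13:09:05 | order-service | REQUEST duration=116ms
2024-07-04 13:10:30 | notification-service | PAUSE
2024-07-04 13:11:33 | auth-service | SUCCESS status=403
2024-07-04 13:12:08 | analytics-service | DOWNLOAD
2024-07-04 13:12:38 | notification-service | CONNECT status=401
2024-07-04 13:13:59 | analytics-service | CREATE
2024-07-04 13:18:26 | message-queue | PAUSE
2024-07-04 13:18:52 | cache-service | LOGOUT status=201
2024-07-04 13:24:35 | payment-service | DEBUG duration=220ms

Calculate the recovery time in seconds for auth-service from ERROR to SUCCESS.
153

To calculate recovery time:

1. Find ERROR event for auth-service: 2024-07-04 13:09:00
2. Find next SUCCESS event for auth-service: 2024-07-04 13:11:33
3. Recovery time: 2024-07-04 13:11:33 - 2024-07-04 13:09:00 = 153 seconds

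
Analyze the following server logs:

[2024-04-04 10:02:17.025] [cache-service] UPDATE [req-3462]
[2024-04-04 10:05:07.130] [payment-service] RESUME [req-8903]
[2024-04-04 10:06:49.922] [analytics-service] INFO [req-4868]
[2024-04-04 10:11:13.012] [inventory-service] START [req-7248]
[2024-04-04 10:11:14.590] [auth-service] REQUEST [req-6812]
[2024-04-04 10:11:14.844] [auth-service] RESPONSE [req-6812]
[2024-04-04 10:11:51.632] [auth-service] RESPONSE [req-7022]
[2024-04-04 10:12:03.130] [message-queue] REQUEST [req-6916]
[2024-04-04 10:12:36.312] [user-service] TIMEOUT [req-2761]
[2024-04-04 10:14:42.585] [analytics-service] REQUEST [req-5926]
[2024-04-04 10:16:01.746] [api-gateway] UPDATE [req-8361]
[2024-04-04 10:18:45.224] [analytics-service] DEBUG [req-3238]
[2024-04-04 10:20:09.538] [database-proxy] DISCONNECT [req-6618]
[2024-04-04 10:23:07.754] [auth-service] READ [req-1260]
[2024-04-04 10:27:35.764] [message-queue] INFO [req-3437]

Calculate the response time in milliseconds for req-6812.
254

To calculate latency:

1. Find REQUEST with id req-6812: 2024-04-04 10:11:14.590
2. Find RESPONSE with id req-6812: 2024-04-04 10:11:14.844
3. Latency: 2024-04-04 10:11:14.844 - 2024-04-04 10:11:14.590 = 254ms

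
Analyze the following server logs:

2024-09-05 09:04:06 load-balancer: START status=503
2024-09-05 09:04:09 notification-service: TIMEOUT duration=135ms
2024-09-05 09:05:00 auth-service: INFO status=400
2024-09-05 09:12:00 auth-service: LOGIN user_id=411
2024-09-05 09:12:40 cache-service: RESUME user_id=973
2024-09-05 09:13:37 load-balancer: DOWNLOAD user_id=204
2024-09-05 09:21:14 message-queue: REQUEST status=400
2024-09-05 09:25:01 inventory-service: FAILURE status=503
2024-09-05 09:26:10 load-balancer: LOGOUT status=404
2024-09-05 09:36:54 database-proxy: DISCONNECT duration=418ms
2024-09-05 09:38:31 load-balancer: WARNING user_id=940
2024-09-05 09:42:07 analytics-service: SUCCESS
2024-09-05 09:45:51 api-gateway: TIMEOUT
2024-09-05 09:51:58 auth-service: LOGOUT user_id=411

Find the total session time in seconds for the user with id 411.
2398

To calculate session duration:

1. Find LOGIN event for user_id=411: 2024-09-05 09:12:00
2. Find LOGOUT event for user_id=411: 2024-09-05 09:51:58
3. Session duration: 2024-09-05 09:51:58 - 2024-09-05 09:12:00 = 2398 seconds (39 minutes)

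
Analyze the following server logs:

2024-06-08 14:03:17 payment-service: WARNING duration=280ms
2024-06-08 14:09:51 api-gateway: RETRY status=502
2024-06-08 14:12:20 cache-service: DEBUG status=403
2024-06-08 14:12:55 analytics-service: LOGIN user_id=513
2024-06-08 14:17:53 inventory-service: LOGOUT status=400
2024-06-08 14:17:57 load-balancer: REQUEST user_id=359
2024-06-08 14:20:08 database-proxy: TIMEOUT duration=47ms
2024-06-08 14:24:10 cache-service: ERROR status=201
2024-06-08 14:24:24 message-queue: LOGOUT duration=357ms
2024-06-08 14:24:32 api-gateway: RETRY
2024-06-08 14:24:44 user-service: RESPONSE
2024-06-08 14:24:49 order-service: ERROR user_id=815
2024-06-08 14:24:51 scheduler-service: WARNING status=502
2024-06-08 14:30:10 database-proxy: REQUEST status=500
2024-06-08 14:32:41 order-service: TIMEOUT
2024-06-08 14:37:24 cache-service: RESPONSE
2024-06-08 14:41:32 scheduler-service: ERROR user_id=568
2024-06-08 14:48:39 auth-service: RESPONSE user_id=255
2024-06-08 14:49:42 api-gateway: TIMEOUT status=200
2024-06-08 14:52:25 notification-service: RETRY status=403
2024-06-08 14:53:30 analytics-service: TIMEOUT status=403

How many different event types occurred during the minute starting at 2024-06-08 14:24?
5

To count unique event types:

1. Filter events in the minute starting at 2024-06-08 14:24
2. Extract event types from matching entries
3. Count unique types: 5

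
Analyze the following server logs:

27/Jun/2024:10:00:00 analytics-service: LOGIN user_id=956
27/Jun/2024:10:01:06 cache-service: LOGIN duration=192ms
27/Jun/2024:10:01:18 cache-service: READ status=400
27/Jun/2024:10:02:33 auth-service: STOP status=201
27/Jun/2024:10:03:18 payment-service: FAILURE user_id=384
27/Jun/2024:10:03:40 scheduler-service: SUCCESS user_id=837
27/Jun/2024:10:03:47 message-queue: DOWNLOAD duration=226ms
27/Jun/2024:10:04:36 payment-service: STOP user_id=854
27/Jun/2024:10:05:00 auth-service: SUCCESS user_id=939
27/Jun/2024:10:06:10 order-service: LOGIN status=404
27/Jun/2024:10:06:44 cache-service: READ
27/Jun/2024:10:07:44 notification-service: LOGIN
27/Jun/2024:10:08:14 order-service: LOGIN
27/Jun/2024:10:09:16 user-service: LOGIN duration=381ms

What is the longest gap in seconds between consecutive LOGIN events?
304

To find the longest gap:

1. Extract all LOGIN events in chronological order
2. Calculate time differences between consecutive events
3. Find the maximum difference
4. Longest gap: 304 seconds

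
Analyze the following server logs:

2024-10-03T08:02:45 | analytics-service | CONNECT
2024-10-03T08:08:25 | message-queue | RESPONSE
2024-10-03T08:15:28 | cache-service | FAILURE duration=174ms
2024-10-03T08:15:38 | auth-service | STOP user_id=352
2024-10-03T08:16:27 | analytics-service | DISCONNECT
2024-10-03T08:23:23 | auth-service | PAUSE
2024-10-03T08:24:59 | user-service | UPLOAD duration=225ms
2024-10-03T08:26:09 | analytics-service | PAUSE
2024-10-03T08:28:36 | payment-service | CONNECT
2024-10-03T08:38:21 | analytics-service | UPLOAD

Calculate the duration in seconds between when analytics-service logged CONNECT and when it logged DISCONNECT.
822

To find the time between events:

1. Locate the first CONNECT event for analytics-service: 2024-10-03T08:02:45
2. Locate the first DISCONNECT event for analytics-service: 2024-10-03T08:16:27
3. Calculate the difference: 2024-10-03T08:16:27 - 2024-10-03T08:02:45 = 822 seconds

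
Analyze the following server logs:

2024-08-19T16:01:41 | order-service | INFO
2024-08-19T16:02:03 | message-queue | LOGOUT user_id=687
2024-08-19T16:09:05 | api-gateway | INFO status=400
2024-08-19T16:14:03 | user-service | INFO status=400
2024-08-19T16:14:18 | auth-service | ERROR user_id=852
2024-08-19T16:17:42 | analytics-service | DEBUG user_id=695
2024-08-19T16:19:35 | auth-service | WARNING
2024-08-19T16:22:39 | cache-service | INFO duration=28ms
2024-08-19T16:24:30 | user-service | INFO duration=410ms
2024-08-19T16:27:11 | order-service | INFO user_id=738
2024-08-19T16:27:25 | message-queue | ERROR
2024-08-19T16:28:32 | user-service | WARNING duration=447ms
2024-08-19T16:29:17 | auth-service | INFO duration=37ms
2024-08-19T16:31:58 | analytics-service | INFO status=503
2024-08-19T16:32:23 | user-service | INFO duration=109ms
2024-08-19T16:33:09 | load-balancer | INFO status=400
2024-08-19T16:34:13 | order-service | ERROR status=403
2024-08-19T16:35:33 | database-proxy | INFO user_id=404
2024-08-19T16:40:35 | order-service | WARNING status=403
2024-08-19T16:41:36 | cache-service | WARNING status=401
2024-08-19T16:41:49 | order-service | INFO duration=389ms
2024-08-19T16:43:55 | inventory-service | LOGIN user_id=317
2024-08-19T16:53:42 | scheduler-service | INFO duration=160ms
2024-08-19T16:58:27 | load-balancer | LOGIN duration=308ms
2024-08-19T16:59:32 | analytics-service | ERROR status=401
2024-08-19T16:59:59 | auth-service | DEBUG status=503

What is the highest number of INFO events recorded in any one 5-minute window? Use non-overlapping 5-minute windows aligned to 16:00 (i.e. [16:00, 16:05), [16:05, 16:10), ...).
3

To find the burst window:

1. Divide the log period into non-overlapping 5-minute windows starting at 16:00
2. Count INFO events in each window
3. Find the window with maximum count
4. Maximum events in a window: 3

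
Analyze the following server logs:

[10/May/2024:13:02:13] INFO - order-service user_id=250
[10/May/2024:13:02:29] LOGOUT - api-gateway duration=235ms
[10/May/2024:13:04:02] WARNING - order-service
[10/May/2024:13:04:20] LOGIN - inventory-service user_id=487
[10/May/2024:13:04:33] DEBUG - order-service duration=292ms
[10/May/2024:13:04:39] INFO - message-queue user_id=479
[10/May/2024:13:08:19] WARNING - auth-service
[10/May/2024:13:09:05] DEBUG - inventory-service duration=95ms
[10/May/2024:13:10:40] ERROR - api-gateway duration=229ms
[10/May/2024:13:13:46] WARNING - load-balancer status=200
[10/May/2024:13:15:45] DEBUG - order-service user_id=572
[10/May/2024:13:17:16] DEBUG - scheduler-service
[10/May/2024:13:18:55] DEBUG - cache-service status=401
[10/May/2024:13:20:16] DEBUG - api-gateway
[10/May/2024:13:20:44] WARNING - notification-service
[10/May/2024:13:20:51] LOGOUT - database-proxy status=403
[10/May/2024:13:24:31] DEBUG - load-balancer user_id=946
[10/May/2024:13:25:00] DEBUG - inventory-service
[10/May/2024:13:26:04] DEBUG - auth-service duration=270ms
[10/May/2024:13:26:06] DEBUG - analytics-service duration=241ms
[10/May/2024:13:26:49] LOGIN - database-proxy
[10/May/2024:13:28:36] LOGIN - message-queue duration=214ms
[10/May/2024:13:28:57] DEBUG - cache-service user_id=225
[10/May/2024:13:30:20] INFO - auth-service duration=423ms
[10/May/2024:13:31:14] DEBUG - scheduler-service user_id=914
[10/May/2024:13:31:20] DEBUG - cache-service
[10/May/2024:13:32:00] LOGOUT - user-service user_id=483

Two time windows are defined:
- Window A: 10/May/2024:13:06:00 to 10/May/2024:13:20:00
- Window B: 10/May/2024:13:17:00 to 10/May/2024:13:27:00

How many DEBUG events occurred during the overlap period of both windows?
2

To find overlap events:

1. Window A: 10/May/2024:13:06:00 to 10/May/2024:13:20:00
2. Window B: 10/May/2024:13:17:00 to 10/May/2024:13:27:00
3. Overlap period: 10/May/2024:13:17:00 to 10/May/2024:13:20:00
4. Count DEBUG events in overlap: 2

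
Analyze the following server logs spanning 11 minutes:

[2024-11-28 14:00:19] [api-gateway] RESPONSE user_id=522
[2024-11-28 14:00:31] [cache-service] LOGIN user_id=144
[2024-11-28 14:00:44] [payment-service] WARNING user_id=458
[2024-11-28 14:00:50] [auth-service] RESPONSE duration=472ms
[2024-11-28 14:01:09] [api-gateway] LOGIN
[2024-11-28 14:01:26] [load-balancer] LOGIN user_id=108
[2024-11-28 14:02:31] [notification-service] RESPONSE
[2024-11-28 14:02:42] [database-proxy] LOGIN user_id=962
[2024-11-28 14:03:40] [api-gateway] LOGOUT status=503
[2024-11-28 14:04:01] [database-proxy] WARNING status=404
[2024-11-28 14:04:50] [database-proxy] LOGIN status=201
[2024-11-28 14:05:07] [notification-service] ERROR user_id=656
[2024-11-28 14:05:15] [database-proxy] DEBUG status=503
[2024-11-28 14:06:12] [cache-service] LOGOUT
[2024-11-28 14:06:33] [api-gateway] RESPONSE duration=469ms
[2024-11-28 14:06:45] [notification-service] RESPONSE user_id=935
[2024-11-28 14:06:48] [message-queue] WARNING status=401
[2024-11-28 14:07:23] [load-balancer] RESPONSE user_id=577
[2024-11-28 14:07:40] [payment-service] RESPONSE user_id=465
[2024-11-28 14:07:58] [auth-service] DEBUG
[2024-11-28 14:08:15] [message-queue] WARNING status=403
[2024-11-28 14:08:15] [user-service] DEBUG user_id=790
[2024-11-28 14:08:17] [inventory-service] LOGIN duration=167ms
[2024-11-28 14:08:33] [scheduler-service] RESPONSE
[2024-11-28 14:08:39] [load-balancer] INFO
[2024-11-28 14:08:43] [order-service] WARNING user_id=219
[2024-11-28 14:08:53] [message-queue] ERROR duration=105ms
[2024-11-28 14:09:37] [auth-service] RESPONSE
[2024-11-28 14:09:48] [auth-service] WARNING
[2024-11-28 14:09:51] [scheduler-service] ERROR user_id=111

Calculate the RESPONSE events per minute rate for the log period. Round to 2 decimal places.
0.82

To calculate the rate:

1. Count total RESPONSE events: 9
2. Total time period: 11 minutes
3. Rate = 9 / 11 = 0.82 events per minute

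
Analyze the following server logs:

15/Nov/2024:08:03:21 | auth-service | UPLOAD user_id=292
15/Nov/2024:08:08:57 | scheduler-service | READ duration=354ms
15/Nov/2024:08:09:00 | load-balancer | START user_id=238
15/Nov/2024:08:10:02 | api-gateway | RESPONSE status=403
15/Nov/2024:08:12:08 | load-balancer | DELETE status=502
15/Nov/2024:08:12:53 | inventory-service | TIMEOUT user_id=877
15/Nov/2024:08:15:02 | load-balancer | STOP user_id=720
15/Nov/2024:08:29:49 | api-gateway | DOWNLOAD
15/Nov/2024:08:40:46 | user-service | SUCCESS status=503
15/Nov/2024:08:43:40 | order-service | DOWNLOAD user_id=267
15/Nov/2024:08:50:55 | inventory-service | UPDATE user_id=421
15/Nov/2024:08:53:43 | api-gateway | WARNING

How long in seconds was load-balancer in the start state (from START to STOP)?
362

To calculate state duration:

1. Find START event for load-balancer: 15/Nov/2024:08:09:00
2. Find STOP event for load-balancer: 15/Nov/2024:08:15:02
3. Calculate duration: 15/Nov/2024:08:15:02 - 15/Nov/2024:08:09:00 = 362 seconds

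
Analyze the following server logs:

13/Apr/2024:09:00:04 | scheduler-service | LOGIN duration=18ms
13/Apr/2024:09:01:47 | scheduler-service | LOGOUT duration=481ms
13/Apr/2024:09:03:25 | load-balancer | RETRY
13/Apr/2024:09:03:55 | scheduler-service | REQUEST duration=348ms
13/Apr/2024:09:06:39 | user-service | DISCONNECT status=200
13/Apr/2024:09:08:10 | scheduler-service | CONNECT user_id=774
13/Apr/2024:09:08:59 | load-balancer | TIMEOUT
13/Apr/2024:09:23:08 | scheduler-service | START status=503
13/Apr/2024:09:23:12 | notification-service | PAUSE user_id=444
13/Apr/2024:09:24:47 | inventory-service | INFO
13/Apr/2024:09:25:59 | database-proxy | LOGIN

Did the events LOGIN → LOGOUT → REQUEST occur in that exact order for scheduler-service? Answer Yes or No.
Yes

To verify sequence order:

1. Find all events in sequence LOGIN → LOGOUT → REQUEST for scheduler-service
2. Extract their timestamps
3. Check if timestamps are in ascending order
4. Result: Yes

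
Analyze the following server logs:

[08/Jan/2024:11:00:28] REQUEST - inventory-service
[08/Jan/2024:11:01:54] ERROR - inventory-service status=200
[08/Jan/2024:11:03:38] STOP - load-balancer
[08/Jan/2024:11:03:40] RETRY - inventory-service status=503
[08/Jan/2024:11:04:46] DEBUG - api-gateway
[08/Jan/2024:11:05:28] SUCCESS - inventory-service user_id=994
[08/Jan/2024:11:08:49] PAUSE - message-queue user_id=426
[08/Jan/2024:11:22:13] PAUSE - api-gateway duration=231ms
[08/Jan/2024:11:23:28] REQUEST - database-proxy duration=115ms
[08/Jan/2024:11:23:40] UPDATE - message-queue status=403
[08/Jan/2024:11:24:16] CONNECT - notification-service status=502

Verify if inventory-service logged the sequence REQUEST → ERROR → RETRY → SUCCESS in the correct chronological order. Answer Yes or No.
Yes

To verify sequence order:

1. Find all events in sequence REQUEST → ERROR → RETRY → SUCCESS for inventory-service
2. Extract their timestamps
3. Check if timestamps are in ascending order
4. Result: Yes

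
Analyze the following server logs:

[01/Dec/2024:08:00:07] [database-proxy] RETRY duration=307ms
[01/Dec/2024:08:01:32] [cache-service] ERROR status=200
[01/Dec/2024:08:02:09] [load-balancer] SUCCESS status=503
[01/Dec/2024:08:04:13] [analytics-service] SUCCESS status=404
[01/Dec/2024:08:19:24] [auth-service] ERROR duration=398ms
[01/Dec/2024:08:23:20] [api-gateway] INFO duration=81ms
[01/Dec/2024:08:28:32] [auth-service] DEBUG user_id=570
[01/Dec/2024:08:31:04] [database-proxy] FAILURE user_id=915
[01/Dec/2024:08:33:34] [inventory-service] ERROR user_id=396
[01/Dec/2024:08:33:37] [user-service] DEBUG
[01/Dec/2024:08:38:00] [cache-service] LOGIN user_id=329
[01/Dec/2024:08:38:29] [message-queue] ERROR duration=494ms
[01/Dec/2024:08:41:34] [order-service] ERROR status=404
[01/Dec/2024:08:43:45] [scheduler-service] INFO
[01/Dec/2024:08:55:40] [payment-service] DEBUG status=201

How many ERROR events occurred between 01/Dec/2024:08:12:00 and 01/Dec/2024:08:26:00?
1

To count events in the time window:

1. Window boundaries: 01/Dec/2024:08:12:00 to 01/Dec/2024:08:26:00
2. Filter for ERROR events within this window
3. Count matching events: 1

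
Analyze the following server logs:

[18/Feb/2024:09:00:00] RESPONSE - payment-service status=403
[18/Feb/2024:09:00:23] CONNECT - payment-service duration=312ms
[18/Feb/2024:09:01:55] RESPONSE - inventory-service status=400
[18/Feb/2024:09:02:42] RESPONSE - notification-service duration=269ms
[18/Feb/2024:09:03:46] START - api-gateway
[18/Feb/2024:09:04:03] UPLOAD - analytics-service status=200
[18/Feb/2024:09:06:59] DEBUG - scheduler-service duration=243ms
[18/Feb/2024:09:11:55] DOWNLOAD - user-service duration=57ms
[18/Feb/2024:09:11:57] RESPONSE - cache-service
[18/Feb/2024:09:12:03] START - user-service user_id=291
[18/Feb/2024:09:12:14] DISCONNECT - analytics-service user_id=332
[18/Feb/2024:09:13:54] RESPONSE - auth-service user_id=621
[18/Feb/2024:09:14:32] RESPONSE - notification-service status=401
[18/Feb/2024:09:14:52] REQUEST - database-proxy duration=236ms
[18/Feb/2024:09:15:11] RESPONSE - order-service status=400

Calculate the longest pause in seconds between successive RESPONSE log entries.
555

To find the longest gap:

1. Extract all RESPONSE events in chronological order
2. Calculate time differences between consecutive events
3. Find the maximum difference
4. Longest gap: 555 seconds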